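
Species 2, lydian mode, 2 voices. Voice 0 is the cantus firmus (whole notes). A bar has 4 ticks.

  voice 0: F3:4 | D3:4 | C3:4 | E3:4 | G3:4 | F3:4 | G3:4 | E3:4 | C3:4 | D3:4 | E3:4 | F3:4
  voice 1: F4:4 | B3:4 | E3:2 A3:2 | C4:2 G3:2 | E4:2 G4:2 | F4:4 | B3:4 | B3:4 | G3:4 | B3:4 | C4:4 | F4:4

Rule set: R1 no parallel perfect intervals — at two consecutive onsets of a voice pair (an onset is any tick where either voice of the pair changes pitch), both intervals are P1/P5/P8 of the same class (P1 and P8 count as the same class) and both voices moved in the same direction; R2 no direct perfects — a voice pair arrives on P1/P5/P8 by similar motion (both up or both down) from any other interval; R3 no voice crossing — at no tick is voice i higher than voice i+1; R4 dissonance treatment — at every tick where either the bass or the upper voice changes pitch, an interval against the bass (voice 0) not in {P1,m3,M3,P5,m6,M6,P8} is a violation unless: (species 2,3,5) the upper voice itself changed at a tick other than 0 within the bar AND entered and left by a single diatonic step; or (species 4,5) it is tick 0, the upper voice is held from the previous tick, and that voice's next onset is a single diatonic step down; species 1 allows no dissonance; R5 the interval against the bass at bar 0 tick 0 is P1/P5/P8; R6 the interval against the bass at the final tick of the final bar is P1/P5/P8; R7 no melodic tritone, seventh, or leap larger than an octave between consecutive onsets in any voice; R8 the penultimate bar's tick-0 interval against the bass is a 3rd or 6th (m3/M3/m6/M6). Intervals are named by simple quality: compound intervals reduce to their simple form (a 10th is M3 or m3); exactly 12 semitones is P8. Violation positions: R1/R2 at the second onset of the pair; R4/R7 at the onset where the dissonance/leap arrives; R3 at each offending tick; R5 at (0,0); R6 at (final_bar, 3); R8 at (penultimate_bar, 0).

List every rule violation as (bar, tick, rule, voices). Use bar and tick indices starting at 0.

(1, 0, R7, (1,))
(5, 0, R1, (0, 1))
(6, 0, R7, (1,))
(8, 0, R1, (0, 1))
(11, 0, R2, (0, 1))

bar 0: v0=F3 v1=F4 downbeat P8
bar 1: v0=D3 v1=B3 downbeat M6
bar 2: v0=C3 v1=E3 downbeat M3
bar 3: v0=E3 v1=C4 downbeat m6
bar 4: v0=G3 v1=E4 downbeat M6
bar 5: v0=F3 v1=F4 downbeat P8
bar 6: v0=G3 v1=B3 downbeat M3
bar 7: v0=E3 v1=B3 downbeat P5
bar 8: v0=C3 v1=G3 downbeat P5
bar 9: v0=D3 v1=B3 downbeat M6
bar 10: v0=E3 v1=C4 downbeat m6
bar 11: v0=F3 v1=F4 downbeat P8
  -> R7 @ bar 1 tick 0 v(1,): F4->B3 leap 6st
  -> R1 @ bar 5 tick 0 v(0, 1): G3/G4 P8 -> F3/F4 P8 similar
  -> R7 @ bar 6 tick 0 v(1,): F4->B3 leap 6st
  -> R1 @ bar 8 tick 0 v(0, 1): E3/B3 P5 -> C3/G3 P5 similar
  -> R2 @ bar 11 tick 0 v(0, 1): E3/C4 m6 -> F3/F4 P8 similar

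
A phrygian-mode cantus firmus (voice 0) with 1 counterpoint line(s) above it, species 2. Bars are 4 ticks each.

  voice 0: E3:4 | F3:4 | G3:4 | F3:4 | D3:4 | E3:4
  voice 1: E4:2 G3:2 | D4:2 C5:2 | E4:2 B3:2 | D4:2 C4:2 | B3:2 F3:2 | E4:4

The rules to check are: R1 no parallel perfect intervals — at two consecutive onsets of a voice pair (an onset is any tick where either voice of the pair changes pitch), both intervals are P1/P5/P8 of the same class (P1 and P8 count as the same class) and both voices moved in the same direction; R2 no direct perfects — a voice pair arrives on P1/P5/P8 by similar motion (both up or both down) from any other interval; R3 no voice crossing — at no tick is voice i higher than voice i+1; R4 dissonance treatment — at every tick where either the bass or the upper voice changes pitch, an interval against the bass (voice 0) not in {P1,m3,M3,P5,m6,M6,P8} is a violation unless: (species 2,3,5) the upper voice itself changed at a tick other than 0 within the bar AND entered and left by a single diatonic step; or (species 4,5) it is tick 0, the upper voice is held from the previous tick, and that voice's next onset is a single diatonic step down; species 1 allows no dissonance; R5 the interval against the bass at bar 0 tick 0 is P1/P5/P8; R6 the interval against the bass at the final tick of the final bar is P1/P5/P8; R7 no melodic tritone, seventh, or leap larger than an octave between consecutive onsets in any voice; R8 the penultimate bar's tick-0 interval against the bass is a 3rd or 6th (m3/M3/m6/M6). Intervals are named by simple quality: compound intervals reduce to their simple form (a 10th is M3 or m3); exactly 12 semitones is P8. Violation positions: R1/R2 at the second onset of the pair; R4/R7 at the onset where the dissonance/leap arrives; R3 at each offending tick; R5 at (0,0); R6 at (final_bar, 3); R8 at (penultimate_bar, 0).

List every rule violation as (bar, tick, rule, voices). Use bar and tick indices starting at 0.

bar 0: v0=E3 v1=E4 downbeat P8
bar 1: v0=F3 v1=D4 downbeat M6
bar 2: v0=G3 v1=E4 downbeat M6
bar 3: v0=F3 v1=D4 downbeat M6
bar 4: v0=D3 v1=B3 downbeat M6
bar 5: v0=E3 v1=E4 downbeat P8
  -> R7 @ bar 1 tick 2 v(1,): D4->C5 leap 10st
  -> R7 @ bar 4 tick 2 v(1,): B3->F3 leap 6st
  -> R2 @ bar 5 tick 0 v(0, 1): D3/F3 m3 -> E3/E4 P8 similar
  -> R7 @ bar 5 tick 0 v(1,): F3->E4 leap 11st

(1, 2, R7, (1,))
(4, 2, R7, (1,))
(5, 0, R2, (0, 1))
(5, 0, R7, (1,))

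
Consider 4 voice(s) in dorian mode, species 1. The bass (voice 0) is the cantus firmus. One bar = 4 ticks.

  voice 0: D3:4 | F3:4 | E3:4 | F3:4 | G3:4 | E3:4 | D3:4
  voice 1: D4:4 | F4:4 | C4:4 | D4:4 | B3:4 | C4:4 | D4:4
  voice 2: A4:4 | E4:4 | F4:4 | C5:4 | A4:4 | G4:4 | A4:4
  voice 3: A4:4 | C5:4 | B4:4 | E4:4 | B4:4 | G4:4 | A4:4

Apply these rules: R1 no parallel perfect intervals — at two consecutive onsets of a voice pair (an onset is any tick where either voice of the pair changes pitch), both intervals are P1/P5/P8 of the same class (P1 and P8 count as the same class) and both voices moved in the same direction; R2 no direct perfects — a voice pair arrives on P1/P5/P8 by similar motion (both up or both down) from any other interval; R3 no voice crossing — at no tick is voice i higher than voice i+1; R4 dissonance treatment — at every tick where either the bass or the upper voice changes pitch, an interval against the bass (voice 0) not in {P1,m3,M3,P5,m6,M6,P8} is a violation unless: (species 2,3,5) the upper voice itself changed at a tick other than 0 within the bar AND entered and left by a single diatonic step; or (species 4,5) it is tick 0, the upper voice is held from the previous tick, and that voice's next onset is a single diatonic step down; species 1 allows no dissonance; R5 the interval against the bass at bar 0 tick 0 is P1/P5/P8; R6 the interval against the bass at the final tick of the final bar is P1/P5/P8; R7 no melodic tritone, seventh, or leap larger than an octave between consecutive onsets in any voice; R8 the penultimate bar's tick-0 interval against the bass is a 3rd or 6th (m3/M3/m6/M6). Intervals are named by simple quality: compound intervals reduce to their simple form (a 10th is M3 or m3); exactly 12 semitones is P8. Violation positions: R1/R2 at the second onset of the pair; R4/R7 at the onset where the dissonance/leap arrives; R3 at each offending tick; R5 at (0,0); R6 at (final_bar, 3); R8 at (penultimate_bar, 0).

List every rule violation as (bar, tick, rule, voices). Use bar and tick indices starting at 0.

bar 0: v0=D3 v1=D4 v2=A4 v3=A4 downbeat P5
bar 1: v0=F3 v1=F4 v2=E4 v3=C5 downbeat P5
bar 2: v0=E3 v1=C4 v2=F4 v3=B4 downbeat P5
bar 3: v0=F3 v1=D4 v2=C5 v3=E4 downbeat M7
bar 4: v0=G3 v1=B3 v2=A4 v3=B4 downbeat M3
bar 5: v0=E3 v1=C4 v2=G4 v3=G4 downbeat m3
bar 6: v0=D3 v1=D4 v2=A4 v3=A4 downbeat P5
  -> R1 @ bar 1 tick 0 v(0, 1): D3/D4 P8 -> F3/F4 P8 similar
  -> R1 @ bar 1 tick 0 v(0, 3): D3/A4 P5 -> F3/C5 P5 similar
  -> R1 @ bar 1 tick 0 v(1, 3): D4/A4 P5 -> F4/C5 P5 similar
  -> R3 @ bar 1 tick 0 v(1, 2): F4 above E4
  -> R4 @ bar 1 tick 0 v(0, 2): F3/E4 M7 untreated
  -> R3 @ bar 1 tick 1 v(1, 2): F4 above E4
  -> R3 @ bar 1 tick 2 v(1, 2): F4 above E4
  -> R3 @ bar 1 tick 3 v(1, 2): F4 above E4
  -> R1 @ bar 2 tick 0 v(0, 3): F3/C5 P5 -> E3/B4 P5 similar
  -> R4 @ bar 2 tick 0 v(0, 2): E3/F4 m2 untreated
  -> R2 @ bar 3 tick 0 v(0, 2): E3/F4 m2 -> F3/C5 P5 similar
  -> R3 @ bar 3 tick 0 v(2, 3): C5 above E4
  -> R4 @ bar 3 tick 0 v(0, 3): F3/E4 M7 untreated
  -> R3 @ bar 3 tick 1 v(2, 3): C5 above E4
  -> R3 @ bar 3 tick 2 v(2, 3): C5 above E4
  -> R3 @ bar 3 tick 3 v(2, 3): C5 above E4
  -> R4 @ bar 4 tick 0 v(0, 2): G3/A4 M2 untreated
  -> R2 @ bar 5 tick 0 v(2, 3): A4/B4 M2 -> G4/G4 P1 similar
  -> R1 @ bar 6 tick 0 v(1, 2): C4/G4 P5 -> D4/A4 P5 similar
  -> R1 @ bar 6 tick 0 v(1, 3): C4/G4 P5 -> D4/A4 P5 similar
  -> R1 @ bar 6 tick 0 v(2, 3): G4/G4 P1 -> A4/A4 P1 similar

(1, 0, R1, (0, 1))
(1, 0, R1, (0, 3))
(1, 0, R1, (1, 3))
(1, 0, R3, (1, 2))
(1, 0, R4, (0, 2))
(1, 1, R3, (1, 2))
(1, 2, R3, (1, 2))
(1, 3, R3, (1, 2))
(2, 0, R1, (0, 3))
(2, 0, R4, (0, 2))
(3, 0, R2, (0, 2))
(3, 0, R3, (2, 3))
(3, 0, R4, (0, 3))
(3, 1, R3, (2, 3))
(3, 2, R3, (2, 3))
(3, 3, R3, (2, 3))
(4, 0, R4, (0, 2))
(5, 0, R2, (2, 3))
(6, 0, R1, (1, 2))
(6, 0, R1, (1, 3))
(6, 0, R1, (2, 3))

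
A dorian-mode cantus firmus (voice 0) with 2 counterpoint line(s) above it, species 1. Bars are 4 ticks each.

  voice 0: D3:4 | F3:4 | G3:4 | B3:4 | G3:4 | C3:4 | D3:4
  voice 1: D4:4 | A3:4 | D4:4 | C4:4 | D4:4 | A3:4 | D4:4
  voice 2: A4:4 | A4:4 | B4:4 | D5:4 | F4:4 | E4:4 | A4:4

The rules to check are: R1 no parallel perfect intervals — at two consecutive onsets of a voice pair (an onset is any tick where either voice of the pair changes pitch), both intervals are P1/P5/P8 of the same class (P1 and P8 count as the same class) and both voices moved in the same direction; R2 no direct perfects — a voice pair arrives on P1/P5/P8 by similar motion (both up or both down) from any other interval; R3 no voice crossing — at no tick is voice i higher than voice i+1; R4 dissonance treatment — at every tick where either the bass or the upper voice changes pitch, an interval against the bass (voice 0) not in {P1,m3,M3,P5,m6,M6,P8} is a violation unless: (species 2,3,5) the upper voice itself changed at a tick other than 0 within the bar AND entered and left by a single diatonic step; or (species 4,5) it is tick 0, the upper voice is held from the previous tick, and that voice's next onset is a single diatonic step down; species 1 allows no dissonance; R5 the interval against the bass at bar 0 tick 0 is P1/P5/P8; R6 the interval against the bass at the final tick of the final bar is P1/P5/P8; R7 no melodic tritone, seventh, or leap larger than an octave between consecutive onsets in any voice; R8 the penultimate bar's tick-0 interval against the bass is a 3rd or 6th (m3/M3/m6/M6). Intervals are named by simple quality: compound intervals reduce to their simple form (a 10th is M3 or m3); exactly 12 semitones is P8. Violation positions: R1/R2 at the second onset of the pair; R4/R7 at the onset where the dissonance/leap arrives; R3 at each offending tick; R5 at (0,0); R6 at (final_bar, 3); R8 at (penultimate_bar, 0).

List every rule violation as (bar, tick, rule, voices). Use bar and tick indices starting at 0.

bar 0: v0=D3 v1=D4 v2=A4 downbeat P5
bar 1: v0=F3 v1=A3 v2=A4 downbeat M3
bar 2: v0=G3 v1=D4 v2=B4 downbeat M3
bar 3: v0=B3 v1=C4 v2=D5 downbeat m3
bar 4: v0=G3 v1=D4 v2=F4 downbeat m7
bar 5: v0=C3 v1=A3 v2=E4 downbeat M3
bar 6: v0=D3 v1=D4 v2=A4 downbeat P5
  -> R2 @ bar 2 tick 0 v(0, 1): F3/A3 M3 -> G3/D4 P5 similar
  -> R4 @ bar 3 tick 0 v(0, 1): B3/C4 m2 untreated
  -> R4 @ bar 4 tick 0 v(0, 2): G3/F4 m7 untreated
  -> R2 @ bar 5 tick 0 v(1, 2): D4/F4 m3 -> A3/E4 P5 similar
  -> R1 @ bar 6 tick 0 v(1, 2): A3/E4 P5 -> D4/A4 P5 similar
  -> R2 @ bar 6 tick 0 v(0, 1): C3/A3 M6 -> D3/D4 P8 similar
  -> R2 @ bar 6 tick 0 v(0, 2): C3/E4 M3 -> D3/A4 P5 similar

(2, 0, R2, (0, 1))
(3, 0, R4, (0, 1))
(4, 0, R4, (0, 2))
(5, 0, R2, (1, 2))
(6, 0, R1, (1, 2))
(6, 0, R2, (0, 1))
(6, 0, R2, (0, 2))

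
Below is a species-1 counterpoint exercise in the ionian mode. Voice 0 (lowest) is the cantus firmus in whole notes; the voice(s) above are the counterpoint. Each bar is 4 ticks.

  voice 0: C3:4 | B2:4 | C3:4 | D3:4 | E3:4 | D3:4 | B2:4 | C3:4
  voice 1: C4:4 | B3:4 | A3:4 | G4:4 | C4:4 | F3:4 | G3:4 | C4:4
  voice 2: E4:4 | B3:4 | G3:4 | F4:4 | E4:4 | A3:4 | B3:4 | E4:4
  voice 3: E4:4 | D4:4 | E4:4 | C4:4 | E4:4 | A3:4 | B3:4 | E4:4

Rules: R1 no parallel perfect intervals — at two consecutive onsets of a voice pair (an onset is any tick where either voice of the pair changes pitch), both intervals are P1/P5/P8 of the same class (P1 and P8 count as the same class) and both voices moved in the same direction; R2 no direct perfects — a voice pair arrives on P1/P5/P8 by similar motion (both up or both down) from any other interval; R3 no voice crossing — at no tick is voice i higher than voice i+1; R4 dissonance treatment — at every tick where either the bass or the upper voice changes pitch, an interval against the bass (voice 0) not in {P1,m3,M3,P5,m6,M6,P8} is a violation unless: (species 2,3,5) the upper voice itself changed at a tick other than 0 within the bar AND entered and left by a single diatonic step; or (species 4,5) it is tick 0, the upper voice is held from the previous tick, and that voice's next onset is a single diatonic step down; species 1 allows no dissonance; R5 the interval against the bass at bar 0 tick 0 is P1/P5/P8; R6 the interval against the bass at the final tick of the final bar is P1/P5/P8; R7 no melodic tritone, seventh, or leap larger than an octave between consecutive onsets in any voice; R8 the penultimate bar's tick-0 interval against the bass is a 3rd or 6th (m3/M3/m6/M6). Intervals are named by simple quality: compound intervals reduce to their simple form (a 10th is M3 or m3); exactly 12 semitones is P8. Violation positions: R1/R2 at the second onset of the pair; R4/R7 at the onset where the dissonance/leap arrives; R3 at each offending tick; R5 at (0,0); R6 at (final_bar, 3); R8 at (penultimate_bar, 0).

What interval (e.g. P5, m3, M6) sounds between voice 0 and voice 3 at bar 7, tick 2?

voice 0=C3 voice 3=E4 -> M3

M3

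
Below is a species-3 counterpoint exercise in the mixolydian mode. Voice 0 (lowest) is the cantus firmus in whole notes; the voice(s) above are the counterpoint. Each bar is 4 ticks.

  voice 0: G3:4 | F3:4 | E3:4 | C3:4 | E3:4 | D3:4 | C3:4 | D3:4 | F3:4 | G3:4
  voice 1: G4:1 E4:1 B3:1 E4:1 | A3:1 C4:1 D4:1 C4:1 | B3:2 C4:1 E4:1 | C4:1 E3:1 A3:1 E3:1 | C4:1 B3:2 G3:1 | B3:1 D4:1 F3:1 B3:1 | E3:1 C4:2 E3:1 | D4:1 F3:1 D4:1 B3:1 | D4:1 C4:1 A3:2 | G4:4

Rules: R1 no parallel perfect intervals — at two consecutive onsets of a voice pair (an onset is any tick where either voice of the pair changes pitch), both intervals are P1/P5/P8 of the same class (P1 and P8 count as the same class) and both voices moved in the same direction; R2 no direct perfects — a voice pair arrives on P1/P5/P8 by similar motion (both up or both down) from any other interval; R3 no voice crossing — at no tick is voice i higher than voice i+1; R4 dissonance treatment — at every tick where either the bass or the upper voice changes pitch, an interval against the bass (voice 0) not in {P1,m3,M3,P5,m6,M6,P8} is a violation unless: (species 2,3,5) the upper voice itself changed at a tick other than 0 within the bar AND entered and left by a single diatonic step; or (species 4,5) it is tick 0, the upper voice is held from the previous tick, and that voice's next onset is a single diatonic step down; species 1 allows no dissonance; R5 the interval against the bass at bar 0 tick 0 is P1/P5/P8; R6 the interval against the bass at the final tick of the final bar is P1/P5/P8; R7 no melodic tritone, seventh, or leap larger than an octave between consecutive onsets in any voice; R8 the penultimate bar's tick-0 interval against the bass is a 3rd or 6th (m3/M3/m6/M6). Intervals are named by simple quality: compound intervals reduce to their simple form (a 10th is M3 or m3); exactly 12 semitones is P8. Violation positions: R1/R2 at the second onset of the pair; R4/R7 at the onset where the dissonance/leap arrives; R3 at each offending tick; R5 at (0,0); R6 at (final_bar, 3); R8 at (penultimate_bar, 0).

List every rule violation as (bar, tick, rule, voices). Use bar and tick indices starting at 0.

(2, 0, R1, (0, 1))
(3, 0, R1, (0, 1))
(5, 3, R7, (1,))
(7, 0, R2, (0, 1))
(7, 0, R7, (1,))
(9, 0, R2, (0, 1))
(9, 0, R7, (1,))

bar 0: v0=G3 v1=G4 downbeat P8
bar 1: v0=F3 v1=A3 downbeat M3
bar 2: v0=E3 v1=B3 downbeat P5
bar 3: v0=C3 v1=C4 downbeat P8
bar 4: v0=E3 v1=C4 downbeat m6
bar 5: v0=D3 v1=B3 downbeat M6
bar 6: v0=C3 v1=E3 downbeat M3
bar 7: v0=D3 v1=D4 downbeat P8
bar 8: v0=F3 v1=D4 downbeat M6
bar 9: v0=G3 v1=G4 downbeat P8
  -> R1 @ bar 2 tick 0 v(0, 1): F3/C4 P5 -> E3/B3 P5 similar
  -> R1 @ bar 3 tick 0 v(0, 1): E3/E4 P8 -> C3/C4 P8 similar
  -> R7 @ bar 5 tick 3 v(1,): F3->B3 leap 6st
  -> R2 @ bar 7 tick 0 v(0, 1): C3/E3 M3 -> D3/D4 P8 similar
  -> R7 @ bar 7 tick 0 v(1,): E3->D4 leap 10st
  -> R2 @ bar 9 tick 0 v(0, 1): F3/A3 M3 -> G3/G4 P8 similar
  -> R7 @ bar 9 tick 0 v(1,): A3->G4 leap 10st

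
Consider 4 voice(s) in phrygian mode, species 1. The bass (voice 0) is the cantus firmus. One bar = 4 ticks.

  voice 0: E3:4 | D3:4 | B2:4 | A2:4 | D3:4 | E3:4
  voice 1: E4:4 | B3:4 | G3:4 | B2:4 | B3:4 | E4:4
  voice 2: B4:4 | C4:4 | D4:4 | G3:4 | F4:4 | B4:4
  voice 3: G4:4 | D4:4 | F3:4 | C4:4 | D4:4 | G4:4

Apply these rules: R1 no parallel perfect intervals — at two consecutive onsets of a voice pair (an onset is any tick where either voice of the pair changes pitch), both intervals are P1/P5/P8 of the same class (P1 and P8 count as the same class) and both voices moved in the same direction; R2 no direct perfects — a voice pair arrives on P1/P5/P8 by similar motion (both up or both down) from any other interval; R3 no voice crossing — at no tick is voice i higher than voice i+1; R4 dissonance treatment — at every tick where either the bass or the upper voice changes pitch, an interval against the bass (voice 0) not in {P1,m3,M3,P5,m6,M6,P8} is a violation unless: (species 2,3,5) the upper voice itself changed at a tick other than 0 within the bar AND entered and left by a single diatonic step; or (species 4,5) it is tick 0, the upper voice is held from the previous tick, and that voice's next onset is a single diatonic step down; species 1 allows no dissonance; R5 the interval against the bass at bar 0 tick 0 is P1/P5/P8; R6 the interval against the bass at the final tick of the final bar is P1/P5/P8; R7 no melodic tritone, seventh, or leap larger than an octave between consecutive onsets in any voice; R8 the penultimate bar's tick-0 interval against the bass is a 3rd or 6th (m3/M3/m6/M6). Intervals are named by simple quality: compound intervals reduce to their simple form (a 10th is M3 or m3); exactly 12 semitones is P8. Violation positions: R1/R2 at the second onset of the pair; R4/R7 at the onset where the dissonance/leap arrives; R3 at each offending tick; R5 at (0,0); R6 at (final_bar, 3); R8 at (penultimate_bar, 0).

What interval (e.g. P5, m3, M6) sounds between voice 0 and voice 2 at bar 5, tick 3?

voice 0=E3 voice 2=B4 -> P5

P5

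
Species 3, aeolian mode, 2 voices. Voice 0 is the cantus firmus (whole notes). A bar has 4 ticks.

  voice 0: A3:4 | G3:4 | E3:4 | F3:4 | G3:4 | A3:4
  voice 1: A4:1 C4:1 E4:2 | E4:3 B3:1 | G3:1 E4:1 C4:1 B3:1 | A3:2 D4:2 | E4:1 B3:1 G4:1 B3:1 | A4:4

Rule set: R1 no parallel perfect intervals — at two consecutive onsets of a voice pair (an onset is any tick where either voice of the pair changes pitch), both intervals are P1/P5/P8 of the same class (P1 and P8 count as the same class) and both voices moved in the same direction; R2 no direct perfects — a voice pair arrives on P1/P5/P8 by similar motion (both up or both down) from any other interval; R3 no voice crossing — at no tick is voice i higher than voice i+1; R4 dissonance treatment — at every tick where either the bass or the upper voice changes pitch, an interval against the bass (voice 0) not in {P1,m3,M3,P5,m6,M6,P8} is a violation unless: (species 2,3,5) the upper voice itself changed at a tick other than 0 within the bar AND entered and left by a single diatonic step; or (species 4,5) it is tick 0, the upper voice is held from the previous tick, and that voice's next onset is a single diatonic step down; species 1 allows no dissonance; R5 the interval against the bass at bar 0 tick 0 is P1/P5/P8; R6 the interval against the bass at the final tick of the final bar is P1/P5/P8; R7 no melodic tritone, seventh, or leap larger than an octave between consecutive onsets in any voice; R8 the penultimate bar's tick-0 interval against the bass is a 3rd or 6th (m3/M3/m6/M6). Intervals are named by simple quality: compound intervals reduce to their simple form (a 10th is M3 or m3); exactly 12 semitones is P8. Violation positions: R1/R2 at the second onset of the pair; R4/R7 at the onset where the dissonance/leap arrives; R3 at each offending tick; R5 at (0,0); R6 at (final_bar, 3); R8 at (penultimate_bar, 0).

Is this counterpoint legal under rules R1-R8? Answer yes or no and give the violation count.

No (2 violations)

bar 0: v0=A3 v1=A4 (P8)
bar 1: v0=G3 v1=E4 (M6)
bar 2: v0=E3 v1=G3 (m3)
bar 3: v0=F3 v1=A3 (M3)
bar 4: v0=G3 v1=E4 (M6)
bar 5: v0=A3 v1=A4 (P8)
  R2 @ bar5.0: G3/B3 M3 -> A3/A4 P8 similar
  R7 @ bar5.0: B3->A4 leap 10st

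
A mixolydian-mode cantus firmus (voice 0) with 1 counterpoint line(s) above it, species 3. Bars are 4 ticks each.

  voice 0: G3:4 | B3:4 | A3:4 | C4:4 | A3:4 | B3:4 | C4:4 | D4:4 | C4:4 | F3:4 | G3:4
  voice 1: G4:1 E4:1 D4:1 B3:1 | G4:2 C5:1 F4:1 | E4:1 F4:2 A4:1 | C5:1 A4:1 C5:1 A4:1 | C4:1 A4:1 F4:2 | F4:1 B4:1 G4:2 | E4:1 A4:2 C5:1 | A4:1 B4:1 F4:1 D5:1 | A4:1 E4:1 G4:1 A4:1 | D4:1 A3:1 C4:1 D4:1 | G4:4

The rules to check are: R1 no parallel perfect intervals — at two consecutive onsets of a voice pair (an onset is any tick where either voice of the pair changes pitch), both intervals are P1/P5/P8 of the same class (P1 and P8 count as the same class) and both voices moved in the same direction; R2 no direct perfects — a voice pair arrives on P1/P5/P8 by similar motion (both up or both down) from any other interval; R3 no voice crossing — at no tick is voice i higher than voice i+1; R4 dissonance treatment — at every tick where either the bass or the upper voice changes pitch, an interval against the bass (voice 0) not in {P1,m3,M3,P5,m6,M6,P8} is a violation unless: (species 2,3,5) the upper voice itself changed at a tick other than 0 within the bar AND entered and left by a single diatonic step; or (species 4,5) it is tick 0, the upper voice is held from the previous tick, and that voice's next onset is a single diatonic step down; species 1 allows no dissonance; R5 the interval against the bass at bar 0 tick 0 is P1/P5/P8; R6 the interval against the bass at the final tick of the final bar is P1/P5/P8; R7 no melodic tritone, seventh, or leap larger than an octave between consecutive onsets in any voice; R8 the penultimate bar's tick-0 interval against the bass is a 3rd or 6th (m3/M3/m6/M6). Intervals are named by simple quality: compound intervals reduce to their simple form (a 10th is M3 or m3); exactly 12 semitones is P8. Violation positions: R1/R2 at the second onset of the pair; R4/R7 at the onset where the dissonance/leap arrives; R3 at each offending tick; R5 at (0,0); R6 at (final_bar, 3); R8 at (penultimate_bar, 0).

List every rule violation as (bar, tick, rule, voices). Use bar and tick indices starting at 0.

(1, 2, R4, (0, 1))
(1, 3, R4, (0, 1))
(2, 0, R2, (0, 1))
(3, 0, R1, (0, 1))
(5, 0, R4, (0, 1))
(5, 1, R7, (1,))
(7, 2, R7, (1,))
(10, 0, R2, (0, 1))

bar 0: v0=G3 v1=G4 downbeat P8
bar 1: v0=B3 v1=G4 downbeat m6
bar 2: v0=A3 v1=E4 downbeat P5
bar 3: v0=C4 v1=C5 downbeat P8
bar 4: v0=A3 v1=C4 downbeat m3
bar 5: v0=B3 v1=F4 downbeat TT
bar 6: v0=C4 v1=E4 downbeat M3
bar 7: v0=D4 v1=A4 downbeat P5
bar 8: v0=C4 v1=A4 downbeat M6
bar 9: v0=F3 v1=D4 downbeat M6
bar 10: v0=G3 v1=G4 downbeat P8
  -> R4 @ bar 1 tick 2 v(0, 1): B3/C5 m2 untreated
  -> R4 @ bar 1 tick 3 v(0, 1): B3/F4 TT untreated
  -> R2 @ bar 2 tick 0 v(0, 1): B3/F4 TT -> A3/E4 P5 similar
  -> R1 @ bar 3 tick 0 v(0, 1): A3/A4 P8 -> C4/C5 P8 similar
  -> R4 @ bar 5 tick 0 v(0, 1): B3/F4 TT untreated
  -> R7 @ bar 5 tick 1 v(1,): F4->B4 leap 6st
  -> R7 @ bar 7 tick 2 v(1,): B4->F4 leap 6st
  -> R2 @ bar 10 tick 0 v(0, 1): F3/D4 M6 -> G3/G4 P8 similar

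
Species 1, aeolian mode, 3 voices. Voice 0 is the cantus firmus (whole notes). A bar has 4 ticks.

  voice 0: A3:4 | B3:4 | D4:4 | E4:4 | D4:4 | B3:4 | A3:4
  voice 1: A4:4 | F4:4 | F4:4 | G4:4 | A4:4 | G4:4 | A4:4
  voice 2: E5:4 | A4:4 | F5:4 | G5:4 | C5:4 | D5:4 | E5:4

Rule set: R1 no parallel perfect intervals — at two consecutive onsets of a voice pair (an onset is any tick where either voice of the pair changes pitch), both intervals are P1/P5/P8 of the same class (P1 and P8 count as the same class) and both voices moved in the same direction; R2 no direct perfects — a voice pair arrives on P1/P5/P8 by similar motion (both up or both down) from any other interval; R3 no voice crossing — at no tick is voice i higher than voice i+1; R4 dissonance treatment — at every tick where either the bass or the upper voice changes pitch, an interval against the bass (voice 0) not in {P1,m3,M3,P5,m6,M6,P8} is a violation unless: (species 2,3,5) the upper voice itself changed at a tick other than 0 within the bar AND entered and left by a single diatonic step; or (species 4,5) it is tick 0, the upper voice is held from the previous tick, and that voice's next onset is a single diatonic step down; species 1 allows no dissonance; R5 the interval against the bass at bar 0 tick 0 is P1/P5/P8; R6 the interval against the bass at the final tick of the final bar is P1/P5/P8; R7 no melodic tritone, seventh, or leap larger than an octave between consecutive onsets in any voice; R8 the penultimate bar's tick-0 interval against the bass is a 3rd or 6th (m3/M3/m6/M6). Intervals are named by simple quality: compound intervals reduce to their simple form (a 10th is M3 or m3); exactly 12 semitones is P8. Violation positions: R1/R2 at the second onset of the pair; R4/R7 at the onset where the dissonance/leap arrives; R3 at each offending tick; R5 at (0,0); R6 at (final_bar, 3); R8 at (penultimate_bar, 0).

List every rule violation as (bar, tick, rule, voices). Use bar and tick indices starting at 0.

bar 0: v0=A3 v1=A4 v2=E5 downbeat P5
bar 1: v0=B3 v1=F4 v2=A4 downbeat m7
bar 2: v0=D4 v1=F4 v2=F5 downbeat m3
bar 3: v0=E4 v1=G4 v2=G5 downbeat m3
bar 4: v0=D4 v1=A4 v2=C5 downbeat m7
bar 5: v0=B3 v1=G4 v2=D5 downbeat m3
bar 6: v0=A3 v1=A4 v2=E5 downbeat P5
  -> R4 @ bar 1 tick 0 v(0, 1): B3/F4 TT untreated
  -> R4 @ bar 1 tick 0 v(0, 2): B3/A4 m7 untreated
  -> R1 @ bar 3 tick 0 v(1, 2): F4/F5 P8 -> G4/G5 P8 similar
  -> R4 @ bar 4 tick 0 v(0, 2): D4/C5 m7 untreated
  -> R1 @ bar 6 tick 0 v(1, 2): G4/D5 P5 -> A4/E5 P5 similar

(1, 0, R4, (0, 1))
(1, 0, R4, (0, 2))
(3, 0, R1, (1, 2))
(4, 0, R4, (0, 2))
(6, 0, R1, (1, 2))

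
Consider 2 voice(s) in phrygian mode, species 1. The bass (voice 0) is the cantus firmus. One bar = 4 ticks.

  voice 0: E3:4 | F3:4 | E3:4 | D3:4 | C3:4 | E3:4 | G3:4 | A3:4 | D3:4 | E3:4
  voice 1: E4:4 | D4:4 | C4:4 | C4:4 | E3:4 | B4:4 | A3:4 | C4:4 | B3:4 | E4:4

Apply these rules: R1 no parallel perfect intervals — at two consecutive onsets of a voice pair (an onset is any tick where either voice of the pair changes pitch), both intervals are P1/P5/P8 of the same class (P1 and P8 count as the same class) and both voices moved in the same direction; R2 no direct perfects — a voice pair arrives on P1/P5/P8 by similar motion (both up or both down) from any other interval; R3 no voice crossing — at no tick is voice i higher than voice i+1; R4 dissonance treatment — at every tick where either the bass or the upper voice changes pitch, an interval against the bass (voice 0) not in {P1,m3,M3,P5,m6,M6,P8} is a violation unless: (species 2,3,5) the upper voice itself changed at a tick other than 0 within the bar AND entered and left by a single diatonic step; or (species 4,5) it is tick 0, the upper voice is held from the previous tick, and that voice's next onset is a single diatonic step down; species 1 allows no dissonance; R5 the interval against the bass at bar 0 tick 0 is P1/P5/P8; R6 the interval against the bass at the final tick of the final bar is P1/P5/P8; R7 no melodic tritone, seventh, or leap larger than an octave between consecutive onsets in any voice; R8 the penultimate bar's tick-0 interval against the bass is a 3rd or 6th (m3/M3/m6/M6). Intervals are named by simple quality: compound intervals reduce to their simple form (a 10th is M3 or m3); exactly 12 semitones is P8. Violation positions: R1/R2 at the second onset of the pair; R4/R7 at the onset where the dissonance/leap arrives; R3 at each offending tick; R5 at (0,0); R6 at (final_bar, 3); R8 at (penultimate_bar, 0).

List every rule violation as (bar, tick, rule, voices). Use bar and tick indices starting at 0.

(3, 0, R4, (0, 1))
(5, 0, R2, (0, 1))
(5, 0, R7, (1,))
(6, 0, R4, (0, 1))
(6, 0, R7, (1,))
(9, 0, R2, (0, 1))

bar 0: v0=E3 v1=E4 downbeat P8
bar 1: v0=F3 v1=D4 downbeat M6
bar 2: v0=E3 v1=C4 downbeat m6
bar 3: v0=D3 v1=C4 downbeat m7
bar 4: v0=C3 v1=E3 downbeat M3
bar 5: v0=E3 v1=B4 downbeat P5
bar 6: v0=G3 v1=A3 downbeat M2
bar 7: v0=A3 v1=C4 downbeat m3
bar 8: v0=D3 v1=B3 downbeat M6
bar 9: v0=E3 v1=E4 downbeat P8
  -> R4 @ bar 3 tick 0 v(0, 1): D3/C4 m7 untreated
  -> R2 @ bar 5 tick 0 v(0, 1): C3/E3 M3 -> E3/B4 P5 similar
  -> R7 @ bar 5 tick 0 v(1,): E3->B4 leap 19st
  -> R4 @ bar 6 tick 0 v(0, 1): G3/A3 M2 untreated
  -> R7 @ bar 6 tick 0 v(1,): B4->A3 leap 14st
  -> R2 @ bar 9 tick 0 v(0, 1): D3/B3 M6 -> E3/E4 P8 similar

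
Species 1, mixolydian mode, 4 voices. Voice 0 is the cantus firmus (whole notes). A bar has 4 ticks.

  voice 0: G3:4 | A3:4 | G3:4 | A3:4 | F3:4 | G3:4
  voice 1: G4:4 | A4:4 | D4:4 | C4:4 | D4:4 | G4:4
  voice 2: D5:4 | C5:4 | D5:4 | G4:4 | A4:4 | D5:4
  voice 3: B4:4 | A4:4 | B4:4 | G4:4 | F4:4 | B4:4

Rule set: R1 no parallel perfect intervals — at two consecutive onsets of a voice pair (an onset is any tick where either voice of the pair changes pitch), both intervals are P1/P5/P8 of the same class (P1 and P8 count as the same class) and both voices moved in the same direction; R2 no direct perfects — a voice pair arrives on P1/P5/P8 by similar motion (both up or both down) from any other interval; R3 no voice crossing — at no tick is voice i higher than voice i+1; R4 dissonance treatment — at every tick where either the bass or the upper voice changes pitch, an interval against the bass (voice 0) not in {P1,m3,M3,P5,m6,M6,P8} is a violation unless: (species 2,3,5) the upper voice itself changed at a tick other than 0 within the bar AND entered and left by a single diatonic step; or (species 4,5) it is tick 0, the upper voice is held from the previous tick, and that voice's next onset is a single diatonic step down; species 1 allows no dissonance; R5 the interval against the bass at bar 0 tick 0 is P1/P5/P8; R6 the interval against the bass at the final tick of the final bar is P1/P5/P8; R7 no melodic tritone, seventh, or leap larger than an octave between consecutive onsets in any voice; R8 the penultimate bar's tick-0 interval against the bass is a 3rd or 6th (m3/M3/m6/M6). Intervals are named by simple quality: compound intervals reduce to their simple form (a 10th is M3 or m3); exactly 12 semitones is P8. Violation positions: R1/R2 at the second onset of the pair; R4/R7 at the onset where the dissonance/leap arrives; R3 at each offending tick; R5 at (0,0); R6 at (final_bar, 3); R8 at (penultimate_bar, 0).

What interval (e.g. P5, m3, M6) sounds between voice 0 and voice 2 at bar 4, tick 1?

voice 0=F3 voice 2=A4 -> M3

M3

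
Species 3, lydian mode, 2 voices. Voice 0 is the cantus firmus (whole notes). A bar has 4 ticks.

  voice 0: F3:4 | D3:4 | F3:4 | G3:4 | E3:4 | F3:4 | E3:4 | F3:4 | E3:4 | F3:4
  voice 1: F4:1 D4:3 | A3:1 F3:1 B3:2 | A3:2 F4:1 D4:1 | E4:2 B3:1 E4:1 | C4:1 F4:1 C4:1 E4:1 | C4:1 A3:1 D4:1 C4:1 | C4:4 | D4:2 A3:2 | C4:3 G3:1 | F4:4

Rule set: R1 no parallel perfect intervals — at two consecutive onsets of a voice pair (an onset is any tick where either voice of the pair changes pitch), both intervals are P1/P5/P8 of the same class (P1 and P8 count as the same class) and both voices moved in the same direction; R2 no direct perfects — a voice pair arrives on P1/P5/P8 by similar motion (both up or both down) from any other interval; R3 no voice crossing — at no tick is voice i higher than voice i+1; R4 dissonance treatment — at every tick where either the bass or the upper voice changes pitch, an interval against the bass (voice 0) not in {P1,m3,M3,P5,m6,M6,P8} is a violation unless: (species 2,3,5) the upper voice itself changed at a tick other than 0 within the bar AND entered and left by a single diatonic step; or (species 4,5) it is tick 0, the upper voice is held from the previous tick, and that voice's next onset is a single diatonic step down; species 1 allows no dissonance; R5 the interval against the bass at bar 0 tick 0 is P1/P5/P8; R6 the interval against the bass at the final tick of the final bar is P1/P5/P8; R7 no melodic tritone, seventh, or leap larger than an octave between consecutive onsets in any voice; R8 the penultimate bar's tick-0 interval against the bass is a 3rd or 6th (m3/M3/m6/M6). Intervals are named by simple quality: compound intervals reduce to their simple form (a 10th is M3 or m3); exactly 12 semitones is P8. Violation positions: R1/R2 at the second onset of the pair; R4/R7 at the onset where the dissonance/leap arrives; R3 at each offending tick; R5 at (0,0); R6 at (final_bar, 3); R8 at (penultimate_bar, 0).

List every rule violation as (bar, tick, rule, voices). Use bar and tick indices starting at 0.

(1, 0, R2, (0, 1))
(1, 2, R7, (1,))
(4, 1, R4, (0, 1))
(9, 0, R2, (0, 1))
(9, 0, R7, (1,))

bar 0: v0=F3 v1=F4 downbeat P8
bar 1: v0=D3 v1=A3 downbeat P5
bar 2: v0=F3 v1=A3 downbeat M3
bar 3: v0=G3 v1=E4 downbeat M6
bar 4: v0=E3 v1=C4 downbeat m6
bar 5: v0=F3 v1=C4 downbeat P5
bar 6: v0=E3 v1=C4 downbeat m6
bar 7: v0=F3 v1=D4 downbeat M6
bar 8: v0=E3 v1=C4 downbeat m6
bar 9: v0=F3 v1=F4 downbeat P8
  -> R2 @ bar 1 tick 0 v(0, 1): F3/D4 M6 -> D3/A3 P5 similar
  -> R7 @ bar 1 tick 2 v(1,): F3->B3 leap 6st
  -> R4 @ bar 4 tick 1 v(0, 1): E3/F4 m2 untreated
  -> R2 @ bar 9 tick 0 v(0, 1): E3/G3 m3 -> F3/F4 P8 similar
  -> R7 @ bar 9 tick 0 v(1,): G3->F4 leap 10st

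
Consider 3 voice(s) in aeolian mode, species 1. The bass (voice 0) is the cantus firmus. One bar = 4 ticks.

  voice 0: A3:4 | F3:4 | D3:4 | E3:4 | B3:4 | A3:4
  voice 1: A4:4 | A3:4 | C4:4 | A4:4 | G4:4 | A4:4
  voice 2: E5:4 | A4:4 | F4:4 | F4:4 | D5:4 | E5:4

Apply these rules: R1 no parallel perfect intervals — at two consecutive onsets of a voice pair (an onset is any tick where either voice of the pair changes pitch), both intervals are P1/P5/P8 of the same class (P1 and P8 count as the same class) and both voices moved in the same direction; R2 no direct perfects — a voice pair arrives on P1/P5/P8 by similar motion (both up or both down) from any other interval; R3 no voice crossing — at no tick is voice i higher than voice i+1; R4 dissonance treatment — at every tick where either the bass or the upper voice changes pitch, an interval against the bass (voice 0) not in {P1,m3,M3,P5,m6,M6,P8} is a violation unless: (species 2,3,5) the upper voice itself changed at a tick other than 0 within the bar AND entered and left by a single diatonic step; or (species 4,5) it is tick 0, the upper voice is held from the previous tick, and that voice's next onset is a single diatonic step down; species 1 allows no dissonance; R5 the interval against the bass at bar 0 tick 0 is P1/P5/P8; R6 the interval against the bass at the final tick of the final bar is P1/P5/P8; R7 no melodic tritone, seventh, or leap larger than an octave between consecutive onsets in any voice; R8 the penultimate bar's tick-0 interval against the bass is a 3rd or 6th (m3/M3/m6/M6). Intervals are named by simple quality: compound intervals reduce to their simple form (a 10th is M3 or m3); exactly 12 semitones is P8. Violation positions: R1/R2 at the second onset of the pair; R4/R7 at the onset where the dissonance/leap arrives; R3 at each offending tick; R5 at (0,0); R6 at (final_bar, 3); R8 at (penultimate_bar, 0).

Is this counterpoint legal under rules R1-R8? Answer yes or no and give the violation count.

No (9 violations)

bar 0: v0=A3 v1=A4 v2=E5 (P5)
bar 1: v0=F3 v1=A3 v2=A4 (M3)
bar 2: v0=D3 v1=C4 v2=F4 (m3)
bar 3: v0=E3 v1=A4 v2=F4 (m2)
bar 4: v0=B3 v1=G4 v2=D5 (m3)
bar 5: v0=A3 v1=A4 v2=E5 (P5)
  R2 @ bar1.0: A4/E5 P5 -> A3/A4 P8 similar
  R4 @ bar2.0: D3/C4 m7 untreated
  R3 @ bar3.0: A4 above F4
  R4 @ bar3.0: E3/A4 P4 untreated
  R4 @ bar3.0: E3/F4 m2 untreated
  R3 @ bar3.1: A4 above F4
  R3 @ bar3.2: A4 above F4
  R3 @ bar3.3: A4 above F4
  R1 @ bar5.0: G4/D5 P5 -> A4/E5 P5 similar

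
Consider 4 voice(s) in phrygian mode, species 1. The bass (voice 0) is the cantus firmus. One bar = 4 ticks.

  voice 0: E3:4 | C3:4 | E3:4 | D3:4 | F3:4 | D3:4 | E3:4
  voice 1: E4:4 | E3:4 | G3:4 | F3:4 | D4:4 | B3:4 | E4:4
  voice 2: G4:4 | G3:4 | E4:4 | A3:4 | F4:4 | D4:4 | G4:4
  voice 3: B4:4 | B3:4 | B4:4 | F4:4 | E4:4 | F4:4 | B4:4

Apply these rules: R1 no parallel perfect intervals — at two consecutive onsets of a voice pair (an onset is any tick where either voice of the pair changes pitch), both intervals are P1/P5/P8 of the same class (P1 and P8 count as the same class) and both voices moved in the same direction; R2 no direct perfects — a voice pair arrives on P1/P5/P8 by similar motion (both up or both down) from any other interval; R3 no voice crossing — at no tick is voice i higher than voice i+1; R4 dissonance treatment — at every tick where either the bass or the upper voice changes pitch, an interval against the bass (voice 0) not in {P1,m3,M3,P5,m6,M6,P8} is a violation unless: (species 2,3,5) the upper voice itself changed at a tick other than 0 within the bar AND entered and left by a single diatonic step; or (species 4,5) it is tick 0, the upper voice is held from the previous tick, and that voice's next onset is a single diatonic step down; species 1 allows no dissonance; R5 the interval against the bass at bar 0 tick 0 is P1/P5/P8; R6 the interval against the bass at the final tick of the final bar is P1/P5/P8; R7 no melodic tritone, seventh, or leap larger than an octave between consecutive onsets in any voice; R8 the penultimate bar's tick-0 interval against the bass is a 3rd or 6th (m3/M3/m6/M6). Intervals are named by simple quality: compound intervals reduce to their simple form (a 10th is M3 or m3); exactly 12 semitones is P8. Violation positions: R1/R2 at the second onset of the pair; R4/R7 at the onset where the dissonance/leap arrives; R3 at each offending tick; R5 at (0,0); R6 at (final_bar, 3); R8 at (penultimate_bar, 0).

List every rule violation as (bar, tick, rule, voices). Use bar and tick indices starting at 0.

bar 0: v0=E3 v1=E4 v2=G4 v3=B4 downbeat P5
bar 1: v0=C3 v1=E3 v2=G3 v3=B3 downbeat M7
bar 2: v0=E3 v1=G3 v2=E4 v3=B4 downbeat P5
bar 3: v0=D3 v1=F3 v2=A3 v3=F4 downbeat m3
bar 4: v0=F3 v1=D4 v2=F4 v3=E4 downbeat M7
bar 5: v0=D3 v1=B3 v2=D4 v3=F4 downbeat m3
bar 6: v0=E3 v1=E4 v2=G4 v3=B4 downbeat P5
  -> R5 @ bar 0 tick 0 v(0, 2): opens on m3
  -> R1 @ bar 1 tick 0 v(1, 3): E4/B4 P5 -> E3/B3 P5 similar
  -> R2 @ bar 1 tick 0 v(0, 2): E3/G4 m3 -> C3/G3 P5 similar
  -> R4 @ bar 1 tick 0 v(0, 3): C3/B3 M7 untreated
  -> R2 @ bar 2 tick 0 v(0, 2): C3/G3 P5 -> E3/E4 P8 similar
  -> R2 @ bar 2 tick 0 v(0, 3): C3/B3 M7 -> E3/B4 P5 similar
  -> R2 @ bar 2 tick 0 v(2, 3): G3/B3 M3 -> E4/B4 P5 similar
  -> R2 @ bar 3 tick 0 v(0, 2): E3/E4 P8 -> D3/A3 P5 similar
  -> R2 @ bar 3 tick 0 v(1, 3): G3/B4 M3 -> F3/F4 P8 similar
  -> R7 @ bar 3 tick 0 v(3,): B4->F4 leap 6st
  -> R2 @ bar 4 tick 0 v(0, 2): D3/A3 P5 -> F3/F4 P8 similar
  -> R3 @ bar 4 tick 0 v(2, 3): F4 above E4
  -> R4 @ bar 4 tick 0 v(0, 3): F3/E4 M7 untreated
  -> R3 @ bar 4 tick 1 v(2, 3): F4 above E4
  -> R3 @ bar 4 tick 2 v(2, 3): F4 above E4
  -> R3 @ bar 4 tick 3 v(2, 3): F4 above E4
  -> R1 @ bar 5 tick 0 v(0, 2): F3/F4 P8 -> D3/D4 P8 similar
  -> R8 @ bar 5 tick 0 v(0, 2): penult P8 not 3rd/6th
  -> R2 @ bar 6 tick 0 v(0, 1): D3/B3 M6 -> E3/E4 P8 similar
  -> R2 @ bar 6 tick 0 v(0, 3): D3/F4 m3 -> E3/B4 P5 similar
  -> R2 @ bar 6 tick 0 v(1, 3): B3/F4 TT -> E4/B4 P5 similar
  -> R7 @ bar 6 tick 0 v(3,): F4->B4 leap 6st
  -> R6 @ bar 6 tick 3 v(0, 2): closes on m3

(0, 0, R5, (0, 2))
(1, 0, R1, (1, 3))
(1, 0, R2, (0, 2))
(1, 0, R4, (0, 3))
(2, 0, R2, (0, 2))
(2, 0, R2, (0, 3))
(2, 0, R2, (2, 3))
(3, 0, R2, (0, 2))
(3, 0, R2, (1, 3))
(3, 0, R7, (3,))
(4, 0, R2, (0, 2))
(4, 0, R3, (2, 3))
(4, 0, R4, (0, 3))
(4, 1, R3, (2, 3))
(4, 2, R3, (2, 3))
(4, 3, R3, (2, 3))
(5, 0, R1, (0, 2))
(5, 0, R8, (0, 2))
(6, 0, R2, (0, 1))
(6, 0, R2, (0, 3))
(6, 0, R2, (1, 3))
(6, 0, R7, (3,))
(6, 3, R6, (0, 2))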